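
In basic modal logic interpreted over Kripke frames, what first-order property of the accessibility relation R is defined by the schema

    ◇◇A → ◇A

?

transitivity: ∀x ∀y ∀z (Rxy ∧ Ryz → Rxz)

This is a form of the 4 axiom.
Its frame correspondent is transitivity — ∀x ∀y ∀z (Rxy ∧ Ryz → Rxz).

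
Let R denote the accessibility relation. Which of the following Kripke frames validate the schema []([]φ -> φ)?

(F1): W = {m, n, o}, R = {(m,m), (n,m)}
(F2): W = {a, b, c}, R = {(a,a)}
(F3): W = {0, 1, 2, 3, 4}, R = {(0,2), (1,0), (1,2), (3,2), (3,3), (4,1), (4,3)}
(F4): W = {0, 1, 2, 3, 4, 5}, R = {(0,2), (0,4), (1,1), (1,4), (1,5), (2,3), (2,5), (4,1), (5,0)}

(F1), (F2)

This is the axiom for shift-reflexivity; its first-order frame correspondent is forall x forall y (Rxy -> Ryy).
(F1): satisfies the condition.
(F2): satisfies the condition.
(F3): fails — R10 but not R00.
(F4): fails — R02 but not R22.
Valid on: (F1), (F2).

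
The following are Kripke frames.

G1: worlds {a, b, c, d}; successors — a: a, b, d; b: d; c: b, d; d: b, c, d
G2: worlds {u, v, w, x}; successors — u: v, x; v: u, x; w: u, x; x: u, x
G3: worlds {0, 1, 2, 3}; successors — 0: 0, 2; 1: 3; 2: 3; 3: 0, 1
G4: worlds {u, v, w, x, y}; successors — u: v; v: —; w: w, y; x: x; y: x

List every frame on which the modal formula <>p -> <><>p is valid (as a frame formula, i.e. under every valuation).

G1

Frame correspondent (Sahlqvist): forall x forall y (xRy -> exists w (y = w & x R^2 w)) — i.e. a generalized confluence (Geach) condition.
G1: holds.
G2: fails — uRv but no t with v=t and uR²t.
G3: fails — 1R3 but no w with 3=w and 1R²w.
G4: fails — uRv but no t with v=t and uR²t.
Valid on: G1.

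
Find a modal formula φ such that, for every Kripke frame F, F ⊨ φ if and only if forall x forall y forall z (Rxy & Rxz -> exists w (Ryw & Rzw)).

◇□p → □◇p

A defining formula is ◇□p → □◇p (the .2 axiom).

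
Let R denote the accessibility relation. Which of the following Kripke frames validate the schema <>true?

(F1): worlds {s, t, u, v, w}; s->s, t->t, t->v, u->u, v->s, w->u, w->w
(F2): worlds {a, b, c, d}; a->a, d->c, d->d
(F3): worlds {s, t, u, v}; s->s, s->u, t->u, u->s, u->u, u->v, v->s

(F1), (F3)

This is the axiom for seriality; its first-order frame correspondent is forall x exists y Rxy.
(F1): ✓.
(F2): fails — world b has no successor.
(F3): ✓.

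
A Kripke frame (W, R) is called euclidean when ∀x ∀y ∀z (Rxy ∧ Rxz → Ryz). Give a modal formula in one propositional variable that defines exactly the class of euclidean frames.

The condition is the Euclidean property. The 5 schema ◇s → □◇s defines it.

◇s → □◇s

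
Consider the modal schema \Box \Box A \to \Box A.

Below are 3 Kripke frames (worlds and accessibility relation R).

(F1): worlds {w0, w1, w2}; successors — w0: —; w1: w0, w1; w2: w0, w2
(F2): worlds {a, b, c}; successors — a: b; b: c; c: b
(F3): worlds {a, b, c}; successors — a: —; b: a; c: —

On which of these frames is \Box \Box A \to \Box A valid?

(F1)

The schema corresponds to density: \forall x \forall y (Rxy \to \exists z (Rxz \wedge Rzy)).
(F1): condition met.
(F2): fails — Rab but no z with Raz and Rzb.
(F3): fails — Rba but no z with Rbz and Rza.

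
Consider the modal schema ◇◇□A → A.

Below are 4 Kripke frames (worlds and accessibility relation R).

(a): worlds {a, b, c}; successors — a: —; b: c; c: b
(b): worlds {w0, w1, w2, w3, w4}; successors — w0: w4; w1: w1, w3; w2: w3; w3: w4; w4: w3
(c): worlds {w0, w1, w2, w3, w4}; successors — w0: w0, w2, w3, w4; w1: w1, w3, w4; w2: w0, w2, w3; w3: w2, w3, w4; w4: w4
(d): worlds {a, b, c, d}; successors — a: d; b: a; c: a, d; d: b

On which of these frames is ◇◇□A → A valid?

none

This is the axiom for a generalized confluence (Geach) condition; its first-order frame correspondent is ∀x ∀y (xR²y → ∃w (yRw ∧ x = w)).
(a): fails — bR²b but no w with bRw and b=w.
(b): fails — w0R²w3 but no w with w3Rw and w0=w.
(c): fails — w0R²w3 but no w with w3Rw and w0=w.
(d): fails — cR²b but no w with bRw and c=w.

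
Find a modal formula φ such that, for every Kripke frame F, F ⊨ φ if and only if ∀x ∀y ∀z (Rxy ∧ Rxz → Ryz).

A defining formula is ◇r → □◇r (the 5 axiom).
Suppose ◇r→□◇r is valid. Take Rxy, Rxz and set V(r)={y}. Then ◇r at x, so □◇r at x, so ◇r at z, so some w with Rzw has r; w=y, i.e. Rzy. By symmetry of the argument, Ryz.

◇r → □◇r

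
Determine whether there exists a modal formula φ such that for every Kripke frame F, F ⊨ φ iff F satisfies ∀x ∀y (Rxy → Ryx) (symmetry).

Yes — defined by q → □◇q

This is a Sahlqvist condition; the B axiom q → □◇q defines it.
Suppose q→□◇q is valid. Take Rxy and set V(q)={x}. Then q at x, so □◇q at x, so ◇q at y, so some z with Ryz has q; z=x, i.e. Ryx.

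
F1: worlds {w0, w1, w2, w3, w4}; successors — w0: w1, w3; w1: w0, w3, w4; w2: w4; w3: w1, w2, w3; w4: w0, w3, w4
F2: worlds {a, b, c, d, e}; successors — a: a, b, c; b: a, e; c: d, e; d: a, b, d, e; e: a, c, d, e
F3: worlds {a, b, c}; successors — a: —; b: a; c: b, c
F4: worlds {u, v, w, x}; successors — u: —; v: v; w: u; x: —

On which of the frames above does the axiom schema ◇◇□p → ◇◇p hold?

F1, F2, F4

The schema corresponds to a generalized confluence (Geach) condition: ∀x ∀y (xR²y → ∃w (yRw ∧ xR²w)).
F1: holds.
F2: holds.
F3: fails — cR²a but no w with aRw and cR²w.
F4: holds.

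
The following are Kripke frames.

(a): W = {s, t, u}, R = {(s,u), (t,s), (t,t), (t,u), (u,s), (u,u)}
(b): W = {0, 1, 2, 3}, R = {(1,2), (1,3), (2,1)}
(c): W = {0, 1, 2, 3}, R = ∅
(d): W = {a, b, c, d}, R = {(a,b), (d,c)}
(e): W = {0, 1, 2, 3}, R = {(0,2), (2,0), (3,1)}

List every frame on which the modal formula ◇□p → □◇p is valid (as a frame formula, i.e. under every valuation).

This is the axiom for convergence; its first-order frame correspondent is ∀x ∀y ∀z (Rxy ∧ Rxz → ∃w (Ryw ∧ Rzw)).
(a): ✓.
(b): fails — R12 and R13 but 2 and 3 have no common successor.
(c): ✓.
(d): fails — Rab and Rab but b and b have no common successor.
(e): fails — R31 and R31 but 1 and 1 have no common successor.
Valid on: (a), (c).

(a), (c)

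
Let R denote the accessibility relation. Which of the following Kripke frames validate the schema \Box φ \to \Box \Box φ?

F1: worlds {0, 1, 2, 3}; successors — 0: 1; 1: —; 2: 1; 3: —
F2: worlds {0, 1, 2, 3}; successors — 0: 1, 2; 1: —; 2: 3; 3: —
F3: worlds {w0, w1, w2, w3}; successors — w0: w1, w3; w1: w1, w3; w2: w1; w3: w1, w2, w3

Frame correspondent (Sahlqvist): \forall x \forall y \forall z (Rxy \wedge Ryz \to Rxz) — i.e. transitivity.
F1: satisfies the condition.
F2: fails — R02 and R23 but not R03.
F3: fails — Rw1w3 and Rw3w2 but not Rw1w2.

F1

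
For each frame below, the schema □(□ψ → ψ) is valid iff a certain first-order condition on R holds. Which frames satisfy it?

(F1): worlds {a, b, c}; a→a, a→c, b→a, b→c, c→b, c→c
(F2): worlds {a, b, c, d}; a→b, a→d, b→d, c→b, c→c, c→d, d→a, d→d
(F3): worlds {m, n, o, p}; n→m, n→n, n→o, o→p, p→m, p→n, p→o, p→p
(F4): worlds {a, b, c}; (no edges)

This is the axiom for shift-reflexivity; its first-order frame correspondent is ∀x ∀y (Rxy → Ryy).
(F1): fails — Rcb but not Rbb.
(F2): fails — Rab but not Rbb.
(F3): fails — Rpm but not Rmm.
(F4): holds.

(F4)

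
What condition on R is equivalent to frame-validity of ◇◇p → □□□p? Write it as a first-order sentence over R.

This is a Sahlqvist (Geach-type) schema ◇^2□^0p → □^3◇^0p.
Minimal-valuation argument: fix x; take any y with xR^2y and any z with xR^3z. Set V(p) to the set of worlds R-reachable from y in exactly 0 steps. Then □^0p holds at y, so the antecedent holds at x; validity forces ◇^0p at z, giving a w with zR^0w and yR^0w.
First-order correspondent: ∀x ∀y ∀z ((xR²y ∧ xR³z) → ∃w (y = w ∧ z = w)).

∀x ∀y ∀z ((xR²y ∧ xR³z) → ∃w (y = w ∧ z = w))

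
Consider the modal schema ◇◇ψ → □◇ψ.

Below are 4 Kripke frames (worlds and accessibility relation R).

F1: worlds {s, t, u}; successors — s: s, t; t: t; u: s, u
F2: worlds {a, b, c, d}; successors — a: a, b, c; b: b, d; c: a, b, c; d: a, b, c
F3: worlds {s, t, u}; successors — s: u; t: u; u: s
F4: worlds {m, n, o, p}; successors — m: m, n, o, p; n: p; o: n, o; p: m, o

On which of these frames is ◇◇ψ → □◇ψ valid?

F3

The schema corresponds to a generalized confluence (Geach) condition: ∀x ∀y ∀z ((xR²y ∧ xRz) → ∃w (y = w ∧ zRw)).
F1: fails — sR²s, sRt but no w with s=w and tRw.
F2: fails — aR²a, aRb but no w with a=w and bRw.
F3: ✓.
F4: fails — mR²m, mRn but no w with m=w and nRw.
Valid on: F3.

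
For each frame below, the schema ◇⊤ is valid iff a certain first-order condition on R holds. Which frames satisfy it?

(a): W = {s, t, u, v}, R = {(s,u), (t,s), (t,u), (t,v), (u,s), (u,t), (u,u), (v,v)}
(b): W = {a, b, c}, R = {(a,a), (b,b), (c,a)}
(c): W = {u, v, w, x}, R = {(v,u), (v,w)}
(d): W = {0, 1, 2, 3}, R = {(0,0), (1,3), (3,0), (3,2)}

(a), (b)

This is the axiom for seriality; its first-order frame correspondent is ∀x ∃y Rxy.
(a): ✓.
(b): ✓.
(c): fails — world u has no successor.
(d): fails — world 2 has no successor.
Valid on: (a), (b).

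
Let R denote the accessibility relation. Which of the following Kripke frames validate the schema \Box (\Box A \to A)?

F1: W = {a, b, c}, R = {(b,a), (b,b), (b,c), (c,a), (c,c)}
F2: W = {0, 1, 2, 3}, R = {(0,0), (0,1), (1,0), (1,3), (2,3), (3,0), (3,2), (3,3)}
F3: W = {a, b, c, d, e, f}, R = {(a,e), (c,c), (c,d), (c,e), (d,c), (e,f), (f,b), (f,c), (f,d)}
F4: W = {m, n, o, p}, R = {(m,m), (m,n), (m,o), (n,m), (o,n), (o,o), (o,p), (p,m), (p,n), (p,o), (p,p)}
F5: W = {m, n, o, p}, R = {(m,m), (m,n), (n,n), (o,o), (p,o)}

This is the axiom for shift-reflexivity; its first-order frame correspondent is \forall x \forall y (Rxy \to Ryy).
F1: fails — Rba but not Raa.
F2: fails — R32 but not R22.
F3: fails — Rcd but not Rdd.
F4: fails — Ron but not Rnn.
F5: satisfies the condition.
Valid on: F5.

F5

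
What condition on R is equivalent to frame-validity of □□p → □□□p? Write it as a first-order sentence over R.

This is a Sahlqvist (Geach-type) schema ◇^0□^2p → □^3◇^0p.
First-order correspondent: ∀x ∀z (xR³z → ∃w (xR²w ∧ z = w)).

∀x ∀z (xR³z → ∃w (xR²w ∧ z = w))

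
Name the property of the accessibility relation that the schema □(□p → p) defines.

Shift-reflexivity

Suppose □(□p→p) is valid. Take Rxy and set V(p)={w : Ryw}. Then at y, □p holds; since □(□p→p) at x, □p→p at y, so p at y, i.e. Ryy.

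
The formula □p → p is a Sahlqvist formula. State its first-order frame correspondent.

This schema is the T axiom.
Its frame correspondent is reflexivity — ∀x Rxx.

reflexivity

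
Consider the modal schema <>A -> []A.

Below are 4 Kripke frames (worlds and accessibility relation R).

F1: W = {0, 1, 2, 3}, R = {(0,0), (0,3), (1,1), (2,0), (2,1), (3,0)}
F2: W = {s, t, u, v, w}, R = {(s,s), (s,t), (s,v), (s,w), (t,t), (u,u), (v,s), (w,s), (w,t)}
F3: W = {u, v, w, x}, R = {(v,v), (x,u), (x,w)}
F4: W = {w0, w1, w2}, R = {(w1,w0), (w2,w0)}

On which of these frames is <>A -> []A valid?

The schema corresponds to partial functionality: forall x forall y forall z (Rxy & Rxz -> y = z).
F1: fails — 0 sees both 0 and 3.
F2: fails — s sees both s and t.
F3: fails — x sees both u and w.
F4: holds.
Valid on: F4.

F4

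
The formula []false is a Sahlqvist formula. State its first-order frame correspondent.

Emptiness of R

□⊥ is valid iff no world has any successor (otherwise □⊥ fails at any world with one).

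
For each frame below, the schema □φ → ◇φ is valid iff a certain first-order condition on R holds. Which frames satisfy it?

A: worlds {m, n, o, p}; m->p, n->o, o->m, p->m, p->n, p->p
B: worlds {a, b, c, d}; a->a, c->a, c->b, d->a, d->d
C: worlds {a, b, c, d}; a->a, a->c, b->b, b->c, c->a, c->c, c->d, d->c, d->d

A, C

This is the axiom for seriality; its first-order frame correspondent is ∀x ∃y Rxy.
A: holds.
B: fails — world b has no successor.
C: holds.
Valid on: A, C.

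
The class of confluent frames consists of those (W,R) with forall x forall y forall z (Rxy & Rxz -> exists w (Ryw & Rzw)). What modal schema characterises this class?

A defining formula is ◇□q → □◇q (the .2 axiom).
Suppose ◇□q→□◇q is valid. Take Rxy, Rxz and set V(q)={w : Ryw}. Then □q at y so ◇□q at x, so □◇q at x, so ◇q at z, giving w with Rzw and Ryw.

◇□q → □◇q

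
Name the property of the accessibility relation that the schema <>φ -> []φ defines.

This schema is the CD axiom.
Its frame correspondent is partial functionality — forall x forall y forall z (Rxy & Rxz -> y = z).

Partial functionality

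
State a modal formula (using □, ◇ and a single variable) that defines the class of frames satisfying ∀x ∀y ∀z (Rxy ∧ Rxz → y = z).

A defining formula is ◇s → □s (the CD axiom).

◇s → □s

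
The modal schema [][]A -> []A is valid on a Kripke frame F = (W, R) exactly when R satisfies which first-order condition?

density: forall x forall y (Rxy -> exists z (Rxz & Rzy))

Suppose □□A→□A is valid. Take Rxy and set V(A)={w : xR²w}. Then □□A at x, so □A at x, so A at y, i.e. ∃z(Rxz∧Rzy).
Conversely, any frame satisfying forall x forall y (Rxy -> exists z (Rxz & Rzy)) validates the schema.
So the correspondent is density.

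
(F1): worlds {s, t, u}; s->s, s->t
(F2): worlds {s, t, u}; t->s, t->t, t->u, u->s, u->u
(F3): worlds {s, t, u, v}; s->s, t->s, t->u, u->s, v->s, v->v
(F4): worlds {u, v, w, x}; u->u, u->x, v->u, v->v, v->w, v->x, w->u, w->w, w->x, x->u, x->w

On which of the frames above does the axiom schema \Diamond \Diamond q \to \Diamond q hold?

(F1), (F2), (F3)

The schema corresponds to transitivity: \forall x \forall y \forall z (Rxy \wedge Ryz \to Rxz).
(F1): ✓.
(F2): ✓.
(F3): ✓.
(F4): fails — Rxw and Rwx but not Rxx.
Valid on: (F1), (F2), (F3).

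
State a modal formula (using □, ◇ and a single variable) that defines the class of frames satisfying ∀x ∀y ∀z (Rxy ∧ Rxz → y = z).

The condition is partial functionality. The CD schema ◇s → □s defines it.
Suppose ◇s→□s is valid. Take Rxy, Rxz and set V(s)={y}. Then ◇s at x, so □s at x, so s at z, i.e. z=y.

◇s → □s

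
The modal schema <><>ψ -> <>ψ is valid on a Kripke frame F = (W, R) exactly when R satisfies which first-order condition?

transitivity

This is a form of the 4 axiom.
It corresponds to transitivity: forall x forall y forall z (Rxy & Ryz -> Rxz).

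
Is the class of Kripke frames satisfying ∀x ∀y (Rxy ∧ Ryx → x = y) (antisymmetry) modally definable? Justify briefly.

Not definable by any modal formula

Any modally definable frame class is closed under surjective bounded morphisms.
The 8-cycle (worlds s,t,u,v,w,x,y,z with s→t→u→v→w→x→y→z→s) is antisymmetric. Sending even-indexed worlds to a and odd-indexed worlds to b is a surjective bounded morphism onto the two-world frame with a↔b, which is not antisymmetric.
So no modal formula (or set of formulas) defines exactly the antisymmetric frames.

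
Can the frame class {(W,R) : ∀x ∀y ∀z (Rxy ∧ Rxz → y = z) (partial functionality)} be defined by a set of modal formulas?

The condition is partial functionality. A defining modal formula is ◇q → □q.

Yes, by ◇q → □q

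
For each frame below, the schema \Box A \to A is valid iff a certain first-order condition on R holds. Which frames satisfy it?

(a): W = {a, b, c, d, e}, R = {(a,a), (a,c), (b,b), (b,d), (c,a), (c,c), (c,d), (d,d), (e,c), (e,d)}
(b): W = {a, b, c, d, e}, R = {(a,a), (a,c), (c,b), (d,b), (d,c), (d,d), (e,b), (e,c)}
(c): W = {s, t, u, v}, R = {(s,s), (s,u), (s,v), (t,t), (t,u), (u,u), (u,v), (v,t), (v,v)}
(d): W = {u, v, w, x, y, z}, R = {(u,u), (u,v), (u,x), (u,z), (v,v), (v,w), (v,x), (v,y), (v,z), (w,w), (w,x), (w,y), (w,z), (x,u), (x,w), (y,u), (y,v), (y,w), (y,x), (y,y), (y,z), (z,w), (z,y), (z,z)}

(c)

The schema corresponds to reflexivity: \forall x Rxx.
(a): fails — world e does not see itself.
(b): fails — world b does not see itself.
(c): ✓.
(d): fails — world x does not see itself.
Valid on: (c).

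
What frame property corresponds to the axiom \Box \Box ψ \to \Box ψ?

Suppose □□ψ→□ψ is valid. Take Rxy and set V(ψ)={w : xR²w}. Then □□ψ at x, so □ψ at x, so ψ at y, i.e. ∃z(Rxz∧Rzy).
The converse is a direct semantic check.
So the correspondent is density.

density: \forall x \forall y (Rxy \to \exists z (Rxz \wedge Rzy))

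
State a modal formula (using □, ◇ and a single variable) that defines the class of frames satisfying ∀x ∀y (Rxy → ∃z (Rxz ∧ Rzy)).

A defining formula is □□ψ → □ψ (the C4 axiom).
Suppose □□ψ→□ψ is valid. Take Rxy and set V(ψ)={w : xR²w}. Then □□ψ at x, so □ψ at x, so ψ at y, i.e. ∃z(Rxz∧Rzy).

□□ψ → □ψ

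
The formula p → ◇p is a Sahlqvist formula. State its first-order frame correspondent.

reflexivity: ∀x Rxx

Replacing p by ¬p and contraposing gives the equivalent schema □p → p.
Suppose □p→p is valid. At any x set V(p)={w : Rxw}. Then □p holds at x, so p holds at x, i.e. Rxx.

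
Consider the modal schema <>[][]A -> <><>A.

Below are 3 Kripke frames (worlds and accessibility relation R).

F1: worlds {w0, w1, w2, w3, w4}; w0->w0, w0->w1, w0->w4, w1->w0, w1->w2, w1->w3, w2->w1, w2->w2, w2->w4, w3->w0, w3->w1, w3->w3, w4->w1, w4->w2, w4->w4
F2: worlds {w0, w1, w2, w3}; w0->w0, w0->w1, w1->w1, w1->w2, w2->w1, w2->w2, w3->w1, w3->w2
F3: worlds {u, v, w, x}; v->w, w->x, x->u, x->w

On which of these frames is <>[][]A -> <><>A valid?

F1, F2

The schema corresponds to a generalized confluence (Geach) condition: forall x forall y (xRy -> exists w (y R^2 w & x R^2 w)).
F1: satisfies the condition.
F2: satisfies the condition.
F3: fails — vRw but no t with wR²t and vR²t.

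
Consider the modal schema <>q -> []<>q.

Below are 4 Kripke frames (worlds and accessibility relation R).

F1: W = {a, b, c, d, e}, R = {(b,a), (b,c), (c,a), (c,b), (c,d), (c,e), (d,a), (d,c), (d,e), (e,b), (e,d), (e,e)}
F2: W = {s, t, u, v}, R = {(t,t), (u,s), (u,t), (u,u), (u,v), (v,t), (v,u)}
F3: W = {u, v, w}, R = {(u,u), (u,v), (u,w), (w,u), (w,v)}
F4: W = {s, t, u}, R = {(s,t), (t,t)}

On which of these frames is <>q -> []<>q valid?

F4

This is the axiom for the Euclidean property; its first-order frame correspondent is forall x forall y forall z (Rxy & Rxz -> Ryz).
F1: fails — Rbc and Rbc but not Rcc.
F2: fails — Ruv and Ruv but not Rvv.
F3: fails — Ruv and Ruv but not Rvv.
F4: holds.
Valid on: F4.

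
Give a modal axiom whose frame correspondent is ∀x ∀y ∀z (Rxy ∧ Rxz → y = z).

The condition is partial functionality. The CD schema ◇s → □s defines it.
Suppose ◇s→□s is valid. Take Rxy, Rxz and set V(s)={y}. Then ◇s at x, so □s at x, so s at z, i.e. z=y.

◇s → □s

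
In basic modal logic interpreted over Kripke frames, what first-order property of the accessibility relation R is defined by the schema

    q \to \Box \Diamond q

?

Symmetry

Suppose q→□◇q is valid. Take Rxy and set V(q)={x}. Then q at x, so □◇q at x, so ◇q at y, so some z with Ryz has q; z=x, i.e. Ryx.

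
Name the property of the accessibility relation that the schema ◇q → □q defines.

Suppose ◇q→□q is valid. Take Rxy, Rxz and set V(q)={y}. Then ◇q at x, so □q at x, so q at z, i.e. z=y.
Conversely, on a frame with partial functionality the schema holds at every world under every valuation.
So the correspondent is partial functionality.

Partial functionality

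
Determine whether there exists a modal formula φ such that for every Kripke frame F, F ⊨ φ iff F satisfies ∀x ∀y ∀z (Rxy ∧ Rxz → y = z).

Yes — defined by ◇p → □p

The condition is partial functionality. A defining modal formula is ◇p → □p.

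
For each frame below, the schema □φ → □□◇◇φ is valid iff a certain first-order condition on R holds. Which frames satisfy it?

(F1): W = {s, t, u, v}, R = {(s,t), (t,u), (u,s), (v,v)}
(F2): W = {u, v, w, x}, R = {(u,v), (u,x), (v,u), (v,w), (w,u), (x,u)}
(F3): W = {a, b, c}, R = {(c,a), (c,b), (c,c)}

(F1)

Frame correspondent (Sahlqvist): ∀x ∀z (xR²z → ∃w (xRw ∧ zR²w)) — i.e. a generalized confluence (Geach) condition.
(F1): satisfies the condition.
(F2): fails — uR²u but no t with uRt and uR²t.
(F3): fails — cR²a but no w with cRw and aR²w.
Valid on: (F1).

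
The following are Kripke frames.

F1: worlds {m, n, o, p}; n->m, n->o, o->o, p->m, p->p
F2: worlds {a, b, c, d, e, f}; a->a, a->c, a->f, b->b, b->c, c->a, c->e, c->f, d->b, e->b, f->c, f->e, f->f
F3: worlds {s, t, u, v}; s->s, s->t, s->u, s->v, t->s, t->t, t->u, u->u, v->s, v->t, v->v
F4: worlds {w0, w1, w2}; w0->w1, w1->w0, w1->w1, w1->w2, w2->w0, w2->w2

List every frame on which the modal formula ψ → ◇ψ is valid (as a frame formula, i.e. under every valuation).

The schema corresponds to reflexivity: ∀x Rxx.
F1: fails — world m does not see itself.
F2: fails — world c does not see itself.
F3: ✓.
F4: fails — world w0 does not see itself.

F3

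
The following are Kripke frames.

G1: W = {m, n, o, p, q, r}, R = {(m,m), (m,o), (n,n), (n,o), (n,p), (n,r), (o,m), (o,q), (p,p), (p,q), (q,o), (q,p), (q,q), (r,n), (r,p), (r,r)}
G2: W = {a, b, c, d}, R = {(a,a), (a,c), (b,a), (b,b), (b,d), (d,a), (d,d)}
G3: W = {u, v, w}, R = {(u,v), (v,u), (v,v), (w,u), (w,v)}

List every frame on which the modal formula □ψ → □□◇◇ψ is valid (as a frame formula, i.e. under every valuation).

Frame correspondent (Sahlqvist): ∀x ∀z (xR²z → ∃w (xRw ∧ zR²w)) — i.e. a generalized confluence (Geach) condition.
G1: holds.
G2: fails — aR²c but no w with aRw and cR²w.
G3: holds.

G1, G3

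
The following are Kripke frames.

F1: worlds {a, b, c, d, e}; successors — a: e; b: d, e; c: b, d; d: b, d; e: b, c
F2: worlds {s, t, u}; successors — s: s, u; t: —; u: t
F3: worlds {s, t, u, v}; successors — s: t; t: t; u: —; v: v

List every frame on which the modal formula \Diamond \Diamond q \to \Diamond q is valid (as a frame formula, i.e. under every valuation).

F3

Frame correspondent (Sahlqvist): \forall x \forall y \forall z (Rxy \wedge Ryz \to Rxz) — i.e. transitivity.
F1: fails — Reb and Rbe but not Ree.
F2: fails — Rsu and Rut but not Rst.
F3: holds.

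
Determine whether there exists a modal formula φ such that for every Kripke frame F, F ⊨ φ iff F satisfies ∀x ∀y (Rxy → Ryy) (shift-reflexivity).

Yes — defined by □(□q → q)

The condition is shift-reflexivity. A defining modal formula is □(□q → q).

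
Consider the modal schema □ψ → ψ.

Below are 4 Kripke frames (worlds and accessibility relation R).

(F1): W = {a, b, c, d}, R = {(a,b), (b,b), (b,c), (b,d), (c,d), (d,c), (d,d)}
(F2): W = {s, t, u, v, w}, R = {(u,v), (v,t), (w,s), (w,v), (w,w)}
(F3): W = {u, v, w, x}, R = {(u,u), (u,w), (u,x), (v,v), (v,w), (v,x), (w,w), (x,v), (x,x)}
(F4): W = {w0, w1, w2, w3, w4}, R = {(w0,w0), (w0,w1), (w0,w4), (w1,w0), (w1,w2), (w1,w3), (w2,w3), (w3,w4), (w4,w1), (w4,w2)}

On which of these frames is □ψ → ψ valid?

(F3)

The schema corresponds to reflexivity: ∀x Rxx.
(F1): fails — world a does not see itself.
(F2): fails — world s does not see itself.
(F3): ✓.
(F4): fails — world w1 does not see itself.
Valid on: (F3).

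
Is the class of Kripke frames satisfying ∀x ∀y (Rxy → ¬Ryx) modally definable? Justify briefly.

If a class were modally definable it would be closed under surjective bounded morphisms (Goldblatt–Thomason).
The 3-cycle (worlds w0,w1,w2 with w0→w1→w2→w0) is asymmetric. Mapping every world to a single reflexive point • is a surjective bounded morphism, and the reflexive point is not asymmetric (R•• but asymmetry requires ¬R••).
So the class is not modally definable.

No — not modally definable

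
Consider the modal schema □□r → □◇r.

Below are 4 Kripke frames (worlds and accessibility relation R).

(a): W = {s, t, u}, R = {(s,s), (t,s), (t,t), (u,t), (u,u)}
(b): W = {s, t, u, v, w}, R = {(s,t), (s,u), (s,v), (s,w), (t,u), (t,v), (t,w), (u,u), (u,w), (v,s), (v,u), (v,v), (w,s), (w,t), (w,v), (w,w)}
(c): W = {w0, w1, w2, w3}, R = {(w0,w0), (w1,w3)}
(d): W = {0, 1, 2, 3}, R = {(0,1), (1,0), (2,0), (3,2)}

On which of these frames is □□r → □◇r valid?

(a), (b), (d)

The schema corresponds to a generalized confluence (Geach) condition: ∀x ∀z (xRz → ∃w (xR²w ∧ zRw)).
(a): condition met.
(b): condition met.
(c): fails — w1Rw3 but no w with w1R²w and w3Rw.
(d): condition met.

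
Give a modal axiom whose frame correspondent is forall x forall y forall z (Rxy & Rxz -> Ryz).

A defining formula is ◇s → □◇s (the 5 axiom).
Suppose ◇s→□◇s is valid. Take Rxy, Rxz and set V(s)={y}. Then ◇s at x, so □◇s at x, so ◇s at z, so some w with Rzw has s; w=y, i.e. Rzy. By symmetry of the argument, Ryz.

◇s → □◇s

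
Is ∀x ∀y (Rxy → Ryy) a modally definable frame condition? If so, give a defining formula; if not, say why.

Yes — defined by □(□r → r)

The condition is shift-reflexivity. A defining modal formula is □(□r → r).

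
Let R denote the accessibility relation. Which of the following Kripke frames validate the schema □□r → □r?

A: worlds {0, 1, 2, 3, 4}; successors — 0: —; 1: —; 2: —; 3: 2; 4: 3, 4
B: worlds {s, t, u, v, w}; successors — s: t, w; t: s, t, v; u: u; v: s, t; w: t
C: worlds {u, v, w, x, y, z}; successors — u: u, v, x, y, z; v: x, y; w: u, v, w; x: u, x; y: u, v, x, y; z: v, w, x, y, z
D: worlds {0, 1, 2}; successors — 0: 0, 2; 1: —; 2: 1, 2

C, D

Frame correspondent (Sahlqvist): ∀x ∀y (Rxy → ∃z (Rxz ∧ Rzy)) — i.e. density.
A: fails — R32 but no z with R3z and Rz2.
B: fails — Rsw but no z with Rsz and Rzw.
C: ✓.
D: ✓.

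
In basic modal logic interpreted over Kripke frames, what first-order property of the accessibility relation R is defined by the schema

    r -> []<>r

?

This schema is the B axiom.
Its frame correspondent is symmetry — forall x forall y (Rxy -> Ryx).

Symmetry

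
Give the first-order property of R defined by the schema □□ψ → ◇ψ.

This is a Sahlqvist (Geach-type) schema ◇^0□^2ψ → □^0◇^1ψ.
First-order correspondent: ∀x ∃w (xR²w ∧ xRw).

∀x ∃w (xR²w ∧ xRw)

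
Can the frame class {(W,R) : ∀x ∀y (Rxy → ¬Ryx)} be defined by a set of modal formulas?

Any modally definable frame class is closed under surjective bounded morphisms.
The 4-cycle (worlds a,b,c,d with a→b→c→d→a) is asymmetric. Mapping every world to a single reflexive point • is a surjective bounded morphism, and the reflexive point is not asymmetric (R•• but asymmetry requires ¬R••).
Hence asymmetry is not modally definable.

Not modally definable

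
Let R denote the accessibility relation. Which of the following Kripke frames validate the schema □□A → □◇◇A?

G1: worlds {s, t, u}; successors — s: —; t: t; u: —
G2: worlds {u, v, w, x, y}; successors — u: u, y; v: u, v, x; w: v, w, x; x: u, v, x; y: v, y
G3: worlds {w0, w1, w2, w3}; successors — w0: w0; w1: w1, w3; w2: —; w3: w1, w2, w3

G1, G2

Frame correspondent (Sahlqvist): ∀x ∀z (xRz → ∃w (xR²w ∧ zR²w)) — i.e. a generalized confluence (Geach) condition.
G1: satisfies the condition.
G2: satisfies the condition.
G3: fails — w3Rw2 but no w with w3R²w and w2R²w.
Valid on: G1, G2.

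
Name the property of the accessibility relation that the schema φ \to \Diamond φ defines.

reflexivity: \forall x Rxx

This is frame-equivalent to □φ → φ (substitute ¬φ for φ and contrapose).
Suppose □φ→φ is valid. At any x set V(φ)={w : Rxw}. Then □φ holds at x, so φ holds at x, i.e. Rxx.
Conversely, any frame satisfying \forall x Rxx validates the schema.
So the correspondent is reflexivity.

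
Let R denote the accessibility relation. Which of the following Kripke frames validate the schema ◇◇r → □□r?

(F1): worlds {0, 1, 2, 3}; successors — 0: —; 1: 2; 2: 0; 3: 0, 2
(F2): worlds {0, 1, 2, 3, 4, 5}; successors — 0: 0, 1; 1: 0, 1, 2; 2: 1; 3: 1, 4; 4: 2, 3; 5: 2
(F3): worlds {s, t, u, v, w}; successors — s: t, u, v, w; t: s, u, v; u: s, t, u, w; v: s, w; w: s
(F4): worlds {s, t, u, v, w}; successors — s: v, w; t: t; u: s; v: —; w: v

(F1)

The schema corresponds to a generalized confluence (Geach) condition: ∀x ∀y ∀z ((xR²y ∧ xR²z) → ∃w (y = w ∧ z = w)).
(F1): satisfies the condition.
(F2): fails — 0R²0, 0R²1 but 0 ≠ 1.
(F3): fails — sR²s, sR²t but s ≠ t.
(F4): fails — uR²v, uR²w but v ≠ w.
Valid on: (F1).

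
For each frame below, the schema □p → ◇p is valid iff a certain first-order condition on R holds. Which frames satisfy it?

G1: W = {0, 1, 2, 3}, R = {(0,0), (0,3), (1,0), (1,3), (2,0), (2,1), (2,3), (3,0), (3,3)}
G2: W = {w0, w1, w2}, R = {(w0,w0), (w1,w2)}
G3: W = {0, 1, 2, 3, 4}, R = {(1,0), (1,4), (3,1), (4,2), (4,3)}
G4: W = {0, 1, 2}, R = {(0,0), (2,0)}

G1

Frame correspondent (Sahlqvist): ∀x ∃y Rxy — i.e. seriality.
G1: holds.
G2: fails — world w2 has no successor.
G3: fails — world 0 has no successor.
G4: fails — world 1 has no successor.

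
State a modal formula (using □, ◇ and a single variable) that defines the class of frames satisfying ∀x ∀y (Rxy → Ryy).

□(□ψ → ψ)

The condition is shift-reflexivity. The T□ schema □(□ψ → ψ) defines it.
Suppose □(□ψ→ψ) is valid. Take Rxy and set V(ψ)={w : Ryw}. Then at y, □ψ holds; since □(□ψ→ψ) at x, □ψ→ψ at y, so ψ at y, i.e. Ryy.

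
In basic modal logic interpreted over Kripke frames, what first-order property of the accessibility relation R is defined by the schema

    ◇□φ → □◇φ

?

Convergence

This is the .2 axiom.
It corresponds to convergence: ∀x ∀y ∀z (Rxy ∧ Rxz → ∃w (Ryw ∧ Rzw)).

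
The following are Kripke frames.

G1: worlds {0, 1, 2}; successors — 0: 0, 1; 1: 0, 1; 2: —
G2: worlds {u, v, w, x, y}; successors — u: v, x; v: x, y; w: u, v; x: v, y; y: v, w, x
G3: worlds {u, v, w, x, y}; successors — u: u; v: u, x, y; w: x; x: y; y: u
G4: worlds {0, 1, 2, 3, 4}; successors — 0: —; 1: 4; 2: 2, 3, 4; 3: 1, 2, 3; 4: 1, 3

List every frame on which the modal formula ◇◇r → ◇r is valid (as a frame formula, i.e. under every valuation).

G1

The schema corresponds to transitivity: ∀x ∀y ∀z (Rxy ∧ Ryz → Rxz).
G1: condition met.
G2: fails — Ruv and Rvy but not Ruy.
G3: fails — Rwx and Rxy but not Rwy.
G4: fails — R32 and R24 but not R34.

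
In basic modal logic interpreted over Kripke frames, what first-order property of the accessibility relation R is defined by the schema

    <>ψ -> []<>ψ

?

the Euclidean property

Suppose ◇ψ→□◇ψ is valid. Take Rxy, Rxz and set V(ψ)={y}. Then ◇ψ at x, so □◇ψ at x, so ◇ψ at z, so some w with Rzw has ψ; w=y, i.e. Rzy. By symmetry of the argument, Ryz.
Conversely, any frame satisfying forall x forall y forall z (Rxy & Rxz -> Ryz) validates the schema.
So the correspondent is the Euclidean property.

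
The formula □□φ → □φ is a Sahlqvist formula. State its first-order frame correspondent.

Density

Suppose □□φ→□φ is valid. Take Rxy and set V(φ)={w : xR²w}. Then □□φ at x, so □φ at x, so φ at y, i.e. ∃z(Rxz∧Rzy).
The converse is a direct semantic check.
So the correspondent is density.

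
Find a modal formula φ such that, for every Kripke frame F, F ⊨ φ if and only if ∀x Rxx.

□p → p

The condition is reflexivity. The T schema □p → p defines it.
Suppose □p→p is valid. At any x set V(p)={w : Rxw}. Then □p holds at x, so p holds at x, i.e. Rxx.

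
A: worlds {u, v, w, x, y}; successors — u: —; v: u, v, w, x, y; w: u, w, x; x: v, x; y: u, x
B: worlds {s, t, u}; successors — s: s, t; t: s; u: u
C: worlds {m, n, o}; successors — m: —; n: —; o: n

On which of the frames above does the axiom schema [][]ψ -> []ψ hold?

B

This is the axiom for density; its first-order frame correspondent is forall x forall y (Rxy -> exists z (Rxz & Rzy)).
A: fails — Ryu but no z with Ryz and Rzu.
B: ✓.
C: fails — Ron but no z with Roz and Rzn.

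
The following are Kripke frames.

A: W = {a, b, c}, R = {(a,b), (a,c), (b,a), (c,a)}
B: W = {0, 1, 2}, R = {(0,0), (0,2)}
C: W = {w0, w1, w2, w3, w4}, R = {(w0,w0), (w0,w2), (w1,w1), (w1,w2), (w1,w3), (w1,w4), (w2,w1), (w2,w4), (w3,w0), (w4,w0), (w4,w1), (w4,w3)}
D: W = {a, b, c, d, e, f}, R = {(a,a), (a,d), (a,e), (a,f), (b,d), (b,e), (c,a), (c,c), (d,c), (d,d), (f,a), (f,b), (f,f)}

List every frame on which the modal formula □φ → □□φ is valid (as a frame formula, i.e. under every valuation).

B

Frame correspondent (Sahlqvist): ∀x ∀y ∀z (Rxy ∧ Ryz → Rxz) — i.e. transitivity.
A: fails — Rac and Rca but not Raa.
B: holds.
C: fails — Rw2w4 and Rw4w0 but not Rw2w0.
D: fails — Rdc and Rca but not Rda.
Valid on: B.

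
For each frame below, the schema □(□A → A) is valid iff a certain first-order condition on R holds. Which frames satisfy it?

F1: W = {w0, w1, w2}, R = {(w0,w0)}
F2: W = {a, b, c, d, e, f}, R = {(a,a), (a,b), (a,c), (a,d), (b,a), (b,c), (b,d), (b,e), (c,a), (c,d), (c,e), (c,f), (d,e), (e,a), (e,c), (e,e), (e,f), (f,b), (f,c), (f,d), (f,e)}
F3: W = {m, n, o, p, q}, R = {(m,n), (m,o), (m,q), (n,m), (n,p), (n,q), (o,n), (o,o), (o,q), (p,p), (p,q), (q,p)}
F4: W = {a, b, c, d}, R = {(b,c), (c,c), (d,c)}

F1, F4

The schema corresponds to shift-reflexivity: ∀x ∀y (Rxy → Ryy).
F1: satisfies the condition.
F2: fails — Rcd but not Rdd.
F3: fails — Ron but not Rnn.
F4: satisfies the condition.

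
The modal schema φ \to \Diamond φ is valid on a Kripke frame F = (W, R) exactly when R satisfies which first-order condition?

This is a form of the T axiom.
Its frame correspondent is reflexivity — \forall x Rxx.

Reflexivity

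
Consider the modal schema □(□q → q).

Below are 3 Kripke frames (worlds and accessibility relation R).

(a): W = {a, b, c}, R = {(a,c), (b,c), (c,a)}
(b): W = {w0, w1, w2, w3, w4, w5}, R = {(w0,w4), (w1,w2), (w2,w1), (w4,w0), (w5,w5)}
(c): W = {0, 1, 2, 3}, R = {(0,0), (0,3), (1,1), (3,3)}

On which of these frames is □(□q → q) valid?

This is the axiom for shift-reflexivity; its first-order frame correspondent is ∀x ∀y (Rxy → Ryy).
(a): fails — Rac but not Rcc.
(b): fails — Rw1w2 but not Rw2w2.
(c): holds.

(c)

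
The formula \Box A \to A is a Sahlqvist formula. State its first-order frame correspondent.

This is the T axiom.
It corresponds to reflexivity: \forall x Rxx.

reflexivity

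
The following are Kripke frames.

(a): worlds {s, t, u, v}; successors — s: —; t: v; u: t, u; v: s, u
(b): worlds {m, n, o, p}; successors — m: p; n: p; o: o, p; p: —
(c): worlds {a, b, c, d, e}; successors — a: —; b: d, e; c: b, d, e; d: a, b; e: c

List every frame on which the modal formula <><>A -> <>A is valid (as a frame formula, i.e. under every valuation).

(b)

Frame correspondent (Sahlqvist): forall x forall y forall z (Rxy & Ryz -> Rxz) — i.e. transitivity.
(a): fails — Rtv and Rvu but not Rtu.
(b): ✓.
(c): fails — Rcd and Rda but not Rca.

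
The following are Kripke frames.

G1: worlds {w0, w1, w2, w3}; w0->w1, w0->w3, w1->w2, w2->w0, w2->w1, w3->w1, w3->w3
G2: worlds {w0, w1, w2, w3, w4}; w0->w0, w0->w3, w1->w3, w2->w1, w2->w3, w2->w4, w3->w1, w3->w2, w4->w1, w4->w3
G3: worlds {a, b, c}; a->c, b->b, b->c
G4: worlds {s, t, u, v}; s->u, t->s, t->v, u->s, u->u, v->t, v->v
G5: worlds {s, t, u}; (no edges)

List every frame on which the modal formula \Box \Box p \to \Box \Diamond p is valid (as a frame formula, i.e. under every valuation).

G1, G2, G4, G5

This is the axiom for a generalized confluence (Geach) condition; its first-order frame correspondent is \forall x \forall z (xRz \to \exists w (x R^2 w \wedge zRw)).
G1: condition met.
G2: condition met.
G3: fails — aRc but no w with aR²w and cRw.
G4: condition met.
G5: condition met.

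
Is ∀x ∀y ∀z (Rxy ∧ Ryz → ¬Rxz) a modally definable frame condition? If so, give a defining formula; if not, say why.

If a class were modally definable it would be closed under surjective bounded morphisms (Goldblatt–Thomason).
The 7-cycle (worlds w0,w1,w2,w3,w4,w5,w6 with w0→w1→w2→w3→w4→w5→w6→w0) is intransitive. Mapping every world to a single reflexive point • is a surjective bounded morphism; the reflexive point is not intransitive (R••∧R•• but R••).
So the class is not modally definable.

Not definable by any modal formula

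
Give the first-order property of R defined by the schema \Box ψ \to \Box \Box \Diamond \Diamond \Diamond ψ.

This is a Sahlqvist (Geach-type) schema ◇^0□^1ψ → □^2◇^3ψ.
Minimal-valuation argument: fix x; take any y with xR^0y and any z with xR^2z. Set V(ψ) to the set of worlds R-reachable from y in exactly 1 step. Then □^1ψ holds at y, so the antecedent holds at x; validity forces ◇^3ψ at z, giving a w with zR^3w and yR^1w.
First-order correspondent: \forall x \forall z (x R^2 z \to \exists w (xRw \wedge z R^3 w)).

\forall x \forall z (x R^2 z \to \exists w (xRw \wedge z R^3 w))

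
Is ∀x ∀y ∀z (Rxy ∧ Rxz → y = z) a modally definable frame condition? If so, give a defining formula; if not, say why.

This is a Sahlqvist condition; the CD axiom ◇r → □r defines it.
Suppose ◇r→□r is valid. Take Rxy, Rxz and set V(r)={y}. Then ◇r at x, so □r at x, so r at z, i.e. z=y.

Yes — defined by ◇r → □r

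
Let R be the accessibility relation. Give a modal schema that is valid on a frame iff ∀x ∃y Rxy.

This is seriality; the standard corresponding axiom is D: □s → ◇s.
Suppose □s→◇s is valid. At any x set V(s)=W. Then □s at x, so ◇s at x, so x has a successor.

□s → ◇s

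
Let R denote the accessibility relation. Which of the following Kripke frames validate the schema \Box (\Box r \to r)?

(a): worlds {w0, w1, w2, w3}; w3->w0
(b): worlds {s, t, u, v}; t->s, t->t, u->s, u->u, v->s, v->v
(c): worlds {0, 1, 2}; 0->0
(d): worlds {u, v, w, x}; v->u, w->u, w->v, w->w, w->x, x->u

This is the axiom for shift-reflexivity; its first-order frame correspondent is \forall x \forall y (Rxy \to Ryy).
(a): fails — Rw3w0 but not Rw0w0.
(b): fails — Rus but not Rss.
(c): condition met.
(d): fails — Rwu but not Ruu.
Valid on: (c).

(c)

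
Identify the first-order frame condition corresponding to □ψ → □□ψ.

Transitivity

This schema is the 4 axiom.
It corresponds to transitivity: ∀x ∀y ∀z (Rxy ∧ Ryz → Rxz).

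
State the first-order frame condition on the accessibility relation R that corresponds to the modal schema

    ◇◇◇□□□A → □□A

This is a Sahlqvist (Geach-type) schema ◇^3□^3A → □^2◇^0A.
Minimal-valuation argument: fix x; take any y with xR^3y and any z with xR^2z. Set V(A) to the set of worlds R-reachable from y in exactly 3 steps. Then □^3A holds at y, so the antecedent holds at x; validity forces ◇^0A at z, giving a w with zR^0w and yR^3w.
First-order correspondent: ∀x ∀y ∀z ((xR³y ∧ xR²z) → ∃w (yR³w ∧ z = w)).

∀x ∀y ∀z ((xR³y ∧ xR²z) → ∃w (yR³w ∧ z = w))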